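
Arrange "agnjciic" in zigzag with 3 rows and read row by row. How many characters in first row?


Zigzag "agnjciic" into 3 rows:
Placing characters:
  'a' => row 0
  'g' => row 1
  'n' => row 2
  'j' => row 1
  'c' => row 0
  'i' => row 1
  'i' => row 2
  'c' => row 1
Rows:
  Row 0: "ac"
  Row 1: "gjic"
  Row 2: "ni"
First row length: 2

2


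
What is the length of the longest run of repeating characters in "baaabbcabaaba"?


Input: "baaabbcabaaba"
Scanning for longest run:
  Position 1 ('a'): new char, reset run to 1
  Position 2 ('a'): continues run of 'a', length=2
  Position 3 ('a'): continues run of 'a', length=3
  Position 4 ('b'): new char, reset run to 1
  Position 5 ('b'): continues run of 'b', length=2
  Position 6 ('c'): new char, reset run to 1
  Position 7 ('a'): new char, reset run to 1
  Position 8 ('b'): new char, reset run to 1
  Position 9 ('a'): new char, reset run to 1
  Position 10 ('a'): continues run of 'a', length=2
  Position 11 ('b'): new char, reset run to 1
  Position 12 ('a'): new char, reset run to 1
Longest run: 'a' with length 3

3


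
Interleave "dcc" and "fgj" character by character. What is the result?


Interleaving "dcc" and "fgj":
  Position 0: 'd' from first, 'f' from second => "df"
  Position 1: 'c' from first, 'g' from second => "cg"
  Position 2: 'c' from first, 'j' from second => "cj"
Result: dfcgcj

dfcgcj


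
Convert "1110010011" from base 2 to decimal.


Input: "1110010011" in base 2
Positional expansion:
  Digit '1' (value 1) x 2^9 = 512
  Digit '1' (value 1) x 2^8 = 256
  Digit '1' (value 1) x 2^7 = 128
  Digit '0' (value 0) x 2^6 = 0
  Digit '0' (value 0) x 2^5 = 0
  Digit '1' (value 1) x 2^4 = 16
  Digit '0' (value 0) x 2^3 = 0
  Digit '0' (value 0) x 2^2 = 0
  Digit '1' (value 1) x 2^1 = 2
  Digit '1' (value 1) x 2^0 = 1
Sum = 915

915


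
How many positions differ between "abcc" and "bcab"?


Comparing "abcc" and "bcab" position by position:
  Position 0: 'a' vs 'b' => DIFFER
  Position 1: 'b' vs 'c' => DIFFER
  Position 2: 'c' vs 'a' => DIFFER
  Position 3: 'c' vs 'b' => DIFFER
Positions that differ: 4

4


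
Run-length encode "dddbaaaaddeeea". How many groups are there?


Input: dddbaaaaddeeea
Scanning for consecutive runs:
  Group 1: 'd' x 3 (positions 0-2)
  Group 2: 'b' x 1 (positions 3-3)
  Group 3: 'a' x 4 (positions 4-7)
  Group 4: 'd' x 2 (positions 8-9)
  Group 5: 'e' x 3 (positions 10-12)
  Group 6: 'a' x 1 (positions 13-13)
Total groups: 6

6


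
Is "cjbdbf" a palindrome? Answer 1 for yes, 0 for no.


Input: cjbdbf
Reversed: fbdbjc
  Compare pos 0 ('c') with pos 5 ('f'): MISMATCH
  Compare pos 1 ('j') with pos 4 ('b'): MISMATCH
  Compare pos 2 ('b') with pos 3 ('d'): MISMATCH
Result: not a palindrome

0


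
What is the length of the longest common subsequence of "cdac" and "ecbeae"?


LCS of "cdac" and "ecbeae"
DP table:
           e    c    b    e    a    e
      0    0    0    0    0    0    0
  c   0    0    1    1    1    1    1
  d   0    0    1    1    1    1    1
  a   0    0    1    1    1    2    2
  c   0    0    1    1    1    2    2
LCS length = dp[4][6] = 2

2


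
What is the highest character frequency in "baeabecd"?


Input: baeabecd
Character counts:
  'a': 2
  'b': 2
  'c': 1
  'd': 1
  'e': 2
Maximum frequency: 2

2


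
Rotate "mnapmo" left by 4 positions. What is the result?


Input: "mnapmo", rotate left by 4
First 4 characters: "mnap"
Remaining characters: "mo"
Concatenate remaining + first: "mo" + "mnap" = "momnap"

momnap


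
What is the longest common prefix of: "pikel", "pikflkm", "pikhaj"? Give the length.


Words: pikel, pikflkm, pikhaj
  Position 0: all 'p' => match
  Position 1: all 'i' => match
  Position 2: all 'k' => match
  Position 3: ('e', 'f', 'h') => mismatch, stop
LCP = "pik" (length 3)

3


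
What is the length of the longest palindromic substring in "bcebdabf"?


Input: "bcebdabf"
Checking substrings for palindromes:
  No multi-char palindromic substrings found
Longest palindromic substring: "b" with length 1

1


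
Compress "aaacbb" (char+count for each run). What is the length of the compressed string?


Input: aaacbb
Runs:
  'a' x 3 => "a3"
  'c' x 1 => "c1"
  'b' x 2 => "b2"
Compressed: "a3c1b2"
Compressed length: 6

6


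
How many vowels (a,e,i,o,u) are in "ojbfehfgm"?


Input: ojbfehfgm
Checking each character:
  'o' at position 0: vowel (running total: 1)
  'j' at position 1: consonant
  'b' at position 2: consonant
  'f' at position 3: consonant
  'e' at position 4: vowel (running total: 2)
  'h' at position 5: consonant
  'f' at position 6: consonant
  'g' at position 7: consonant
  'm' at position 8: consonant
Total vowels: 2

2


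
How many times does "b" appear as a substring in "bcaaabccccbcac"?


Searching for "b" in "bcaaabccccbcac"
Scanning each position:
  Position 0: "b" => MATCH
  Position 1: "c" => no
  Position 2: "a" => no
  Position 3: "a" => no
  Position 4: "a" => no
  Position 5: "b" => MATCH
  Position 6: "c" => no
  Position 7: "c" => no
  Position 8: "c" => no
  Position 9: "c" => no
  Position 10: "b" => MATCH
  Position 11: "c" => no
  Position 12: "a" => no
  Position 13: "c" => no
Total occurrences: 3

3


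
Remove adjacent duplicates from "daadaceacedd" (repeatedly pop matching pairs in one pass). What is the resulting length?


Input: daadaceacedd
Stack-based adjacent duplicate removal:
  Read 'd': push. Stack: d
  Read 'a': push. Stack: da
  Read 'a': matches stack top 'a' => pop. Stack: d
  Read 'd': matches stack top 'd' => pop. Stack: (empty)
  Read 'a': push. Stack: a
  Read 'c': push. Stack: ac
  Read 'e': push. Stack: ace
  Read 'a': push. Stack: acea
  Read 'c': push. Stack: aceac
  Read 'e': push. Stack: aceace
  Read 'd': push. Stack: aceaced
  Read 'd': matches stack top 'd' => pop. Stack: aceace
Final stack: "aceace" (length 6)

6


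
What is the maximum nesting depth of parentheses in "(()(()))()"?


Input: "(()(()))()"
Tracking depth:
  Position 0 '(': depth becomes 1
  Position 1 '(': depth becomes 2
  Position 2 ')': depth becomes 1
  Position 3 '(': depth becomes 2
  Position 4 '(': depth becomes 3
  Position 5 ')': depth becomes 2
  Position 6 ')': depth becomes 1
  Position 7 ')': depth becomes 0
  Position 8 '(': depth becomes 1
  Position 9 ')': depth becomes 0
Maximum depth reached: 3

3


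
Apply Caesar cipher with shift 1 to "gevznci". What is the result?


Caesar cipher: shift "gevznci" by 1
  'g' (pos 6) + 1 = pos 7 = 'h'
  'e' (pos 4) + 1 = pos 5 = 'f'
  'v' (pos 21) + 1 = pos 22 = 'w'
  'z' (pos 25) + 1 = pos 0 = 'a'
  'n' (pos 13) + 1 = pos 14 = 'o'
  'c' (pos 2) + 1 = pos 3 = 'd'
  'i' (pos 8) + 1 = pos 9 = 'j'
Result: hfwaodj

hfwaodj


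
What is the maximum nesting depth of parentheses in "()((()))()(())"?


Input: "()((()))()(())"
Tracking depth:
  Position 0 '(': depth becomes 1
  Position 1 ')': depth becomes 0
  Position 2 '(': depth becomes 1
  Position 3 '(': depth becomes 2
  Position 4 '(': depth becomes 3
  Position 5 ')': depth becomes 2
  Position 6 ')': depth becomes 1
  Position 7 ')': depth becomes 0
  Position 8 '(': depth becomes 1
  Position 9 ')': depth becomes 0
  Position 10 '(': depth becomes 1
  Position 11 '(': depth becomes 2
  Position 12 ')': depth becomes 1
  Position 13 ')': depth becomes 0
Maximum depth reached: 3

3


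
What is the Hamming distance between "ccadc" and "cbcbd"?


Comparing "ccadc" and "cbcbd" position by position:
  Position 0: 'c' vs 'c' => same
  Position 1: 'c' vs 'b' => differ
  Position 2: 'a' vs 'c' => differ
  Position 3: 'd' vs 'b' => differ
  Position 4: 'c' vs 'd' => differ
Total differences (Hamming distance): 4

4


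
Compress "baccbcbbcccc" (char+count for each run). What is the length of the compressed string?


Input: baccbcbbcccc
Runs:
  'b' x 1 => "b1"
  'a' x 1 => "a1"
  'c' x 2 => "c2"
  'b' x 1 => "b1"
  'c' x 1 => "c1"
  'b' x 2 => "b2"
  'c' x 4 => "c4"
Compressed: "b1a1c2b1c1b2c4"
Compressed length: 14

14


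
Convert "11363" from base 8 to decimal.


Input: "11363" in base 8
Positional expansion:
  Digit '1' (value 1) x 8^4 = 4096
  Digit '1' (value 1) x 8^3 = 512
  Digit '3' (value 3) x 8^2 = 192
  Digit '6' (value 6) x 8^1 = 48
  Digit '3' (value 3) x 8^0 = 3
Sum = 4851

4851


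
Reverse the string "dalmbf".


Input: dalmbf
Reading characters right to left:
  Position 5: 'f'
  Position 4: 'b'
  Position 3: 'm'
  Position 2: 'l'
  Position 1: 'a'
  Position 0: 'd'
Reversed: fbmlad

fbmlad


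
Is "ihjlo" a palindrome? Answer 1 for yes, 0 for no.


Input: ihjlo
Reversed: oljhi
  Compare pos 0 ('i') with pos 4 ('o'): MISMATCH
  Compare pos 1 ('h') with pos 3 ('l'): MISMATCH
Result: not a palindrome

0


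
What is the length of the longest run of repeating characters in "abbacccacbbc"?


Input: "abbacccacbbc"
Scanning for longest run:
  Position 1 ('b'): new char, reset run to 1
  Position 2 ('b'): continues run of 'b', length=2
  Position 3 ('a'): new char, reset run to 1
  Position 4 ('c'): new char, reset run to 1
  Position 5 ('c'): continues run of 'c', length=2
  Position 6 ('c'): continues run of 'c', length=3
  Position 7 ('a'): new char, reset run to 1
  Position 8 ('c'): new char, reset run to 1
  Position 9 ('b'): new char, reset run to 1
  Position 10 ('b'): continues run of 'b', length=2
  Position 11 ('c'): new char, reset run to 1
Longest run: 'c' with length 3

3


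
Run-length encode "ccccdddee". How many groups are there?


Input: ccccdddee
Scanning for consecutive runs:
  Group 1: 'c' x 4 (positions 0-3)
  Group 2: 'd' x 3 (positions 4-6)
  Group 3: 'e' x 2 (positions 7-8)
Total groups: 3

3


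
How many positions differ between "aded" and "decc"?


Comparing "aded" and "decc" position by position:
  Position 0: 'a' vs 'd' => DIFFER
  Position 1: 'd' vs 'e' => DIFFER
  Position 2: 'e' vs 'c' => DIFFER
  Position 3: 'd' vs 'c' => DIFFER
Positions that differ: 4

4


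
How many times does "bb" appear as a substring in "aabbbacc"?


Searching for "bb" in "aabbbacc"
Scanning each position:
  Position 0: "aa" => no
  Position 1: "ab" => no
  Position 2: "bb" => MATCH
  Position 3: "bb" => MATCH
  Position 4: "ba" => no
  Position 5: "ac" => no
  Position 6: "cc" => no
Total occurrences: 2

2


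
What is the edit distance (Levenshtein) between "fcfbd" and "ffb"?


Computing edit distance: "fcfbd" -> "ffb"
DP table:
           f    f    b
      0    1    2    3
  f   1    0    1    2
  c   2    1    1    2
  f   3    2    1    2
  b   4    3    2    1
  d   5    4    3    2
Edit distance = dp[5][3] = 2

2


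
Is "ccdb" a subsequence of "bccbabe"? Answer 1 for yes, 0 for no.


Check if "ccdb" is a subsequence of "bccbabe"
Greedy scan:
  Position 0 ('b'): no match needed
  Position 1 ('c'): matches sub[0] = 'c'
  Position 2 ('c'): matches sub[1] = 'c'
  Position 3 ('b'): no match needed
  Position 4 ('a'): no match needed
  Position 5 ('b'): no match needed
  Position 6 ('e'): no match needed
Only matched 2/4 characters => not a subsequence

0


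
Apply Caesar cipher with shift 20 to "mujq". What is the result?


Caesar cipher: shift "mujq" by 20
  'm' (pos 12) + 20 = pos 6 = 'g'
  'u' (pos 20) + 20 = pos 14 = 'o'
  'j' (pos 9) + 20 = pos 3 = 'd'
  'q' (pos 16) + 20 = pos 10 = 'k'
Result: godk

godk


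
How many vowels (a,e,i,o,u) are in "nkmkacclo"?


Input: nkmkacclo
Checking each character:
  'n' at position 0: consonant
  'k' at position 1: consonant
  'm' at position 2: consonant
  'k' at position 3: consonant
  'a' at position 4: vowel (running total: 1)
  'c' at position 5: consonant
  'c' at position 6: consonant
  'l' at position 7: consonant
  'o' at position 8: vowel (running total: 2)
Total vowels: 2

2


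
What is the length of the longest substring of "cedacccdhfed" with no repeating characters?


Input: "cedacccdhfed"
Sliding window (track last position of each char):
  Position 0 ('c'): window [0,0] length 1 -- new best
  Position 1 ('e'): window [0,1] length 2 -- new best
  Position 2 ('d'): window [0,2] length 3 -- new best
  Position 3 ('a'): window [0,3] length 4 -- new best
  Position 4 ('c'): repeat (last at 0), move window start to 1
  Position 4 ('c'): window [1,4] length 4
  Position 5 ('c'): repeat (last at 4), move window start to 5
  Position 5 ('c'): window [5,5] length 1
  Position 6 ('c'): repeat (last at 5), move window start to 6
  Position 6 ('c'): window [6,6] length 1
  Position 7 ('d'): window [6,7] length 2
  Position 8 ('h'): window [6,8] length 3
  Position 9 ('f'): window [6,9] length 4
  Position 10 ('e'): window [6,10] length 5 -- new best
  Position 11 ('d'): repeat (last at 7), move window start to 8
  Position 11 ('d'): window [8,11] length 4
Longest substring with no repeats: "cdhfe" with length 5

5


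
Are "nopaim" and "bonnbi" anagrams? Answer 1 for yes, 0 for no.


Strings: "nopaim", "bonnbi"
Sorted first:  aimnop
Sorted second: bbinno
Differ at position 0: 'a' vs 'b' => not anagrams

0


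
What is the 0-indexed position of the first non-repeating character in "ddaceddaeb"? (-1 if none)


Input: ddaceddaeb
Character frequencies:
  'a': 2
  'b': 1
  'c': 1
  'd': 4
  'e': 2
Scanning left to right for freq == 1:
  Position 0 ('d'): freq=4, skip
  Position 1 ('d'): freq=4, skip
  Position 2 ('a'): freq=2, skip
  Position 3 ('c'): unique! => answer = 3

3


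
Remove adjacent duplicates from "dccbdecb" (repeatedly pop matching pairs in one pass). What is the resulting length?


Input: dccbdecb
Stack-based adjacent duplicate removal:
  Read 'd': push. Stack: d
  Read 'c': push. Stack: dc
  Read 'c': matches stack top 'c' => pop. Stack: d
  Read 'b': push. Stack: db
  Read 'd': push. Stack: dbd
  Read 'e': push. Stack: dbde
  Read 'c': push. Stack: dbdec
  Read 'b': push. Stack: dbdecb
Final stack: "dbdecb" (length 6)

6


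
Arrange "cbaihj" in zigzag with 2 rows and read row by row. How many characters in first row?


Zigzag "cbaihj" into 2 rows:
Placing characters:
  'c' => row 0
  'b' => row 1
  'a' => row 0
  'i' => row 1
  'h' => row 0
  'j' => row 1
Rows:
  Row 0: "cah"
  Row 1: "bij"
First row length: 3

3


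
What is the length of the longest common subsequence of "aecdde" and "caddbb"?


LCS of "aecdde" and "caddbb"
DP table:
           c    a    d    d    b    b
      0    0    0    0    0    0    0
  a   0    0    1    1    1    1    1
  e   0    0    1    1    1    1    1
  c   0    1    1    1    1    1    1
  d   0    1    1    2    2    2    2
  d   0    1    1    2    3    3    3
  e   0    1    1    2    3    3    3
LCS length = dp[6][6] = 3

3


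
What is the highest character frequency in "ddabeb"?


Input: ddabeb
Character counts:
  'a': 1
  'b': 2
  'd': 2
  'e': 1
Maximum frequency: 2

2


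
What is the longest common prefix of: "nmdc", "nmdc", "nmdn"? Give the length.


Words: nmdc, nmdc, nmdn
  Position 0: all 'n' => match
  Position 1: all 'm' => match
  Position 2: all 'd' => match
  Position 3: ('c', 'c', 'n') => mismatch, stop
LCP = "nmd" (length 3)

3


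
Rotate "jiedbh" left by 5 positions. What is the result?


Input: "jiedbh", rotate left by 5
First 5 characters: "jiedb"
Remaining characters: "h"
Concatenate remaining + first: "h" + "jiedb" = "hjiedb"

hjiedb


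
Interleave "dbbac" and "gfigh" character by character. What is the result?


Interleaving "dbbac" and "gfigh":
  Position 0: 'd' from first, 'g' from second => "dg"
  Position 1: 'b' from first, 'f' from second => "bf"
  Position 2: 'b' from first, 'i' from second => "bi"
  Position 3: 'a' from first, 'g' from second => "ag"
  Position 4: 'c' from first, 'h' from second => "ch"
Result: dgbfbiagch

dgbfbiagch


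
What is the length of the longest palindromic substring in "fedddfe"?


Input: "fedddfe"
Checking substrings for palindromes:
  [2:5] "ddd" (len 3) => palindrome
  [2:4] "dd" (len 2) => palindrome
  [3:5] "dd" (len 2) => palindrome
Longest palindromic substring: "ddd" with length 3

3


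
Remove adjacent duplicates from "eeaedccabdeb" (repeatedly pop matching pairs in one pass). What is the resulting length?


Input: eeaedccabdeb
Stack-based adjacent duplicate removal:
  Read 'e': push. Stack: e
  Read 'e': matches stack top 'e' => pop. Stack: (empty)
  Read 'a': push. Stack: a
  Read 'e': push. Stack: ae
  Read 'd': push. Stack: aed
  Read 'c': push. Stack: aedc
  Read 'c': matches stack top 'c' => pop. Stack: aed
  Read 'a': push. Stack: aeda
  Read 'b': push. Stack: aedab
  Read 'd': push. Stack: aedabd
  Read 'e': push. Stack: aedabde
  Read 'b': push. Stack: aedabdeb
Final stack: "aedabdeb" (length 8)

8


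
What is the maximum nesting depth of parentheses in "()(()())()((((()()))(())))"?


Input: "()(()())()((((()()))(())))"
Tracking depth:
  Position 0 '(': depth becomes 1
  Position 1 ')': depth becomes 0
  Position 2 '(': depth becomes 1
  Position 3 '(': depth becomes 2
  Position 4 ')': depth becomes 1
  Position 5 '(': depth becomes 2
  Position 6 ')': depth becomes 1
  Position 7 ')': depth becomes 0
  Position 8 '(': depth becomes 1
  Position 9 ')': depth becomes 0
  Position 10 '(': depth becomes 1
  Position 11 '(': depth becomes 2
  Position 12 '(': depth becomes 3
  Position 13 '(': depth becomes 4
  Position 14 '(': depth becomes 5
  Position 15 ')': depth becomes 4
  Position 16 '(': depth becomes 5
  Position 17 ')': depth becomes 4
  Position 18 ')': depth becomes 3
  Position 19 ')': depth becomes 2
  Position 20 '(': depth becomes 3
  Position 21 '(': depth becomes 4
  Position 22 ')': depth becomes 3
  Position 23 ')': depth becomes 2
  Position 24 ')': depth becomes 1
  Position 25 ')': depth becomes 0
Maximum depth reached: 5

5


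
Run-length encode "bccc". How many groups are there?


Input: bccc
Scanning for consecutive runs:
  Group 1: 'b' x 1 (positions 0-0)
  Group 2: 'c' x 3 (positions 1-3)
Total groups: 2

2


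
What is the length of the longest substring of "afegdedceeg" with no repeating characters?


Input: "afegdedceeg"
Sliding window (track last position of each char):
  Position 0 ('a'): window [0,0] length 1 -- new best
  Position 1 ('f'): window [0,1] length 2 -- new best
  Position 2 ('e'): window [0,2] length 3 -- new best
  Position 3 ('g'): window [0,3] length 4 -- new best
  Position 4 ('d'): window [0,4] length 5 -- new best
  Position 5 ('e'): repeat (last at 2), move window start to 3
  Position 5 ('e'): window [3,5] length 3
  Position 6 ('d'): repeat (last at 4), move window start to 5
  Position 6 ('d'): window [5,6] length 2
  Position 7 ('c'): window [5,7] length 3
  Position 8 ('e'): repeat (last at 5), move window start to 6
  Position 8 ('e'): window [6,8] length 3
  Position 9 ('e'): repeat (last at 8), move window start to 9
  Position 9 ('e'): window [9,9] length 1
  Position 10 ('g'): window [9,10] length 2
Longest substring with no repeats: "afegd" with length 5

5


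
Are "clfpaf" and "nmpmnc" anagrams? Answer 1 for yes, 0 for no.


Strings: "clfpaf", "nmpmnc"
Sorted first:  acfflp
Sorted second: cmmnnp
Differ at position 0: 'a' vs 'c' => not anagrams

0


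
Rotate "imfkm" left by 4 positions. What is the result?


Input: "imfkm", rotate left by 4
First 4 characters: "imfk"
Remaining characters: "m"
Concatenate remaining + first: "m" + "imfk" = "mimfk"

mimfk


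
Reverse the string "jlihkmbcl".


Input: jlihkmbcl
Reading characters right to left:
  Position 8: 'l'
  Position 7: 'c'
  Position 6: 'b'
  Position 5: 'm'
  Position 4: 'k'
  Position 3: 'h'
  Position 2: 'i'
  Position 1: 'l'
  Position 0: 'j'
Reversed: lcbmkhilj

lcbmkhilj


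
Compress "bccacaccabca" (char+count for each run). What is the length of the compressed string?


Input: bccacaccabca
Runs:
  'b' x 1 => "b1"
  'c' x 2 => "c2"
  'a' x 1 => "a1"
  'c' x 1 => "c1"
  'a' x 1 => "a1"
  'c' x 2 => "c2"
  'a' x 1 => "a1"
  'b' x 1 => "b1"
  'c' x 1 => "c1"
  'a' x 1 => "a1"
Compressed: "b1c2a1c1a1c2a1b1c1a1"
Compressed length: 20

20


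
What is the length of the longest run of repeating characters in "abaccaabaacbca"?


Input: "abaccaabaacbca"
Scanning for longest run:
  Position 1 ('b'): new char, reset run to 1
  Position 2 ('a'): new char, reset run to 1
  Position 3 ('c'): new char, reset run to 1
  Position 4 ('c'): continues run of 'c', length=2
  Position 5 ('a'): new char, reset run to 1
  Position 6 ('a'): continues run of 'a', length=2
  Position 7 ('b'): new char, reset run to 1
  Position 8 ('a'): new char, reset run to 1
  Position 9 ('a'): continues run of 'a', length=2
  Position 10 ('c'): new char, reset run to 1
  Position 11 ('b'): new char, reset run to 1
  Position 12 ('c'): new char, reset run to 1
  Position 13 ('a'): new char, reset run to 1
Longest run: 'c' with length 2

2


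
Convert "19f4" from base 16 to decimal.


Input: "19f4" in base 16
Positional expansion:
  Digit '1' (value 1) x 16^3 = 4096
  Digit '9' (value 9) x 16^2 = 2304
  Digit 'f' (value 15) x 16^1 = 240
  Digit '4' (value 4) x 16^0 = 4
Sum = 6644

6644


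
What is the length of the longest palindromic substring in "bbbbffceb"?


Input: "bbbbffceb"
Checking substrings for palindromes:
  [0:4] "bbbb" (len 4) => palindrome
  [0:3] "bbb" (len 3) => palindrome
  [1:4] "bbb" (len 3) => palindrome
  [0:2] "bb" (len 2) => palindrome
  [1:3] "bb" (len 2) => palindrome
  [2:4] "bb" (len 2) => palindrome
Longest palindromic substring: "bbbb" with length 4

4


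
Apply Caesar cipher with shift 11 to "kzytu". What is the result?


Caesar cipher: shift "kzytu" by 11
  'k' (pos 10) + 11 = pos 21 = 'v'
  'z' (pos 25) + 11 = pos 10 = 'k'
  'y' (pos 24) + 11 = pos 9 = 'j'
  't' (pos 19) + 11 = pos 4 = 'e'
  'u' (pos 20) + 11 = pos 5 = 'f'
Result: vkjef

vkjef


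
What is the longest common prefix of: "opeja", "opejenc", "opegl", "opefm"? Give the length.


Words: opeja, opejenc, opegl, opefm
  Position 0: all 'o' => match
  Position 1: all 'p' => match
  Position 2: all 'e' => match
  Position 3: ('j', 'j', 'g', 'f') => mismatch, stop
LCP = "ope" (length 3)

3


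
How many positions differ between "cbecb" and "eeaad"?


Comparing "cbecb" and "eeaad" position by position:
  Position 0: 'c' vs 'e' => DIFFER
  Position 1: 'b' vs 'e' => DIFFER
  Position 2: 'e' vs 'a' => DIFFER
  Position 3: 'c' vs 'a' => DIFFER
  Position 4: 'b' vs 'd' => DIFFER
Positions that differ: 5

5


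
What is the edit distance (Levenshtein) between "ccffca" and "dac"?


Computing edit distance: "ccffca" -> "dac"
DP table:
           d    a    c
      0    1    2    3
  c   1    1    2    2
  c   2    2    2    2
  f   3    3    3    3
  f   4    4    4    4
  c   5    5    5    4
  a   6    6    5    5
Edit distance = dp[6][3] = 5

5


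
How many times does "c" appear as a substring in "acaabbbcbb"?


Searching for "c" in "acaabbbcbb"
Scanning each position:
  Position 0: "a" => no
  Position 1: "c" => MATCH
  Position 2: "a" => no
  Position 3: "a" => no
  Position 4: "b" => no
  Position 5: "b" => no
  Position 6: "b" => no
  Position 7: "c" => MATCH
  Position 8: "b" => no
  Position 9: "b" => no
Total occurrences: 2

2


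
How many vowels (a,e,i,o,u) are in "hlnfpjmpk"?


Input: hlnfpjmpk
Checking each character:
  'h' at position 0: consonant
  'l' at position 1: consonant
  'n' at position 2: consonant
  'f' at position 3: consonant
  'p' at position 4: consonant
  'j' at position 5: consonant
  'm' at position 6: consonant
  'p' at position 7: consonant
  'k' at position 8: consonant
Total vowels: 0

0


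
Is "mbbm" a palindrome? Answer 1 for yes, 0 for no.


Input: mbbm
Reversed: mbbm
  Compare pos 0 ('m') with pos 3 ('m'): match
  Compare pos 1 ('b') with pos 2 ('b'): match
Result: palindrome

1


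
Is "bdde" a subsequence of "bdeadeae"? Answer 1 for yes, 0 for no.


Check if "bdde" is a subsequence of "bdeadeae"
Greedy scan:
  Position 0 ('b'): matches sub[0] = 'b'
  Position 1 ('d'): matches sub[1] = 'd'
  Position 2 ('e'): no match needed
  Position 3 ('a'): no match needed
  Position 4 ('d'): matches sub[2] = 'd'
  Position 5 ('e'): matches sub[3] = 'e'
  Position 6 ('a'): no match needed
  Position 7 ('e'): no match needed
All 4 characters matched => is a subsequence

1


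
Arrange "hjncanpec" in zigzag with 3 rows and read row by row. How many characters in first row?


Zigzag "hjncanpec" into 3 rows:
Placing characters:
  'h' => row 0
  'j' => row 1
  'n' => row 2
  'c' => row 1
  'a' => row 0
  'n' => row 1
  'p' => row 2
  'e' => row 1
  'c' => row 0
Rows:
  Row 0: "hac"
  Row 1: "jcne"
  Row 2: "np"
First row length: 3

3


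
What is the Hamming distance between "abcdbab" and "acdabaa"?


Comparing "abcdbab" and "acdabaa" position by position:
  Position 0: 'a' vs 'a' => same
  Position 1: 'b' vs 'c' => differ
  Position 2: 'c' vs 'd' => differ
  Position 3: 'd' vs 'a' => differ
  Position 4: 'b' vs 'b' => same
  Position 5: 'a' vs 'a' => same
  Position 6: 'b' vs 'a' => differ
Total differences (Hamming distance): 4

4


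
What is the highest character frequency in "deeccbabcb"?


Input: deeccbabcb
Character counts:
  'a': 1
  'b': 3
  'c': 3
  'd': 1
  'e': 2
Maximum frequency: 3

3


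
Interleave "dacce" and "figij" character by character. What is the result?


Interleaving "dacce" and "figij":
  Position 0: 'd' from first, 'f' from second => "df"
  Position 1: 'a' from first, 'i' from second => "ai"
  Position 2: 'c' from first, 'g' from second => "cg"
  Position 3: 'c' from first, 'i' from second => "ci"
  Position 4: 'e' from first, 'j' from second => "ej"
Result: dfaicgciej

dfaicgciej


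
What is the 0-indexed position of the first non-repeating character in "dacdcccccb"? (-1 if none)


Input: dacdcccccb
Character frequencies:
  'a': 1
  'b': 1
  'c': 6
  'd': 2
Scanning left to right for freq == 1:
  Position 0 ('d'): freq=2, skip
  Position 1 ('a'): unique! => answer = 1

1


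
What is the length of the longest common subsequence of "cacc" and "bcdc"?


LCS of "cacc" and "bcdc"
DP table:
           b    c    d    c
      0    0    0    0    0
  c   0    0    1    1    1
  a   0    0    1    1    1
  c   0    0    1    1    2
  c   0    0    1    1    2
LCS length = dp[4][4] = 2

2


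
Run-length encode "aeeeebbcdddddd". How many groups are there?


Input: aeeeebbcdddddd
Scanning for consecutive runs:
  Group 1: 'a' x 1 (positions 0-0)
  Group 2: 'e' x 4 (positions 1-4)
  Group 3: 'b' x 2 (positions 5-6)
  Group 4: 'c' x 1 (positions 7-7)
  Group 5: 'd' x 6 (positions 8-13)
Total groups: 5

5


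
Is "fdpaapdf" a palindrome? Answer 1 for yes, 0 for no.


Input: fdpaapdf
Reversed: fdpaapdf
  Compare pos 0 ('f') with pos 7 ('f'): match
  Compare pos 1 ('d') with pos 6 ('d'): match
  Compare pos 2 ('p') with pos 5 ('p'): match
  Compare pos 3 ('a') with pos 4 ('a'): match
Result: palindrome

1


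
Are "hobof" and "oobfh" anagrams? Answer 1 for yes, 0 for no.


Strings: "hobof", "oobfh"
Sorted first:  bfhoo
Sorted second: bfhoo
Sorted forms match => anagrams

1


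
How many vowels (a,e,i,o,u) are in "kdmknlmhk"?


Input: kdmknlmhk
Checking each character:
  'k' at position 0: consonant
  'd' at position 1: consonant
  'm' at position 2: consonant
  'k' at position 3: consonant
  'n' at position 4: consonant
  'l' at position 5: consonant
  'm' at position 6: consonant
  'h' at position 7: consonant
  'k' at position 8: consonant
Total vowels: 0

0


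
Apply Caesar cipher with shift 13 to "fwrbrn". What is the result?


Caesar cipher: shift "fwrbrn" by 13
  'f' (pos 5) + 13 = pos 18 = 's'
  'w' (pos 22) + 13 = pos 9 = 'j'
  'r' (pos 17) + 13 = pos 4 = 'e'
  'b' (pos 1) + 13 = pos 14 = 'o'
  'r' (pos 17) + 13 = pos 4 = 'e'
  'n' (pos 13) + 13 = pos 0 = 'a'
Result: sjeoea

sjeoea


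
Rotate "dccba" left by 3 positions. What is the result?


Input: "dccba", rotate left by 3
First 3 characters: "dcc"
Remaining characters: "ba"
Concatenate remaining + first: "ba" + "dcc" = "badcc"

badcc


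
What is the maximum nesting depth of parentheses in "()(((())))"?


Input: "()(((())))"
Tracking depth:
  Position 0 '(': depth becomes 1
  Position 1 ')': depth becomes 0
  Position 2 '(': depth becomes 1
  Position 3 '(': depth becomes 2
  Position 4 '(': depth becomes 3
  Position 5 '(': depth becomes 4
  Position 6 ')': depth becomes 3
  Position 7 ')': depth becomes 2
  Position 8 ')': depth becomes 1
  Position 9 ')': depth becomes 0
Maximum depth reached: 4

4


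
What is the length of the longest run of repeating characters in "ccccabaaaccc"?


Input: "ccccabaaaccc"
Scanning for longest run:
  Position 1 ('c'): continues run of 'c', length=2
  Position 2 ('c'): continues run of 'c', length=3
  Position 3 ('c'): continues run of 'c', length=4
  Position 4 ('a'): new char, reset run to 1
  Position 5 ('b'): new char, reset run to 1
  Position 6 ('a'): new char, reset run to 1
  Position 7 ('a'): continues run of 'a', length=2
  Position 8 ('a'): continues run of 'a', length=3
  Position 9 ('c'): new char, reset run to 1
  Position 10 ('c'): continues run of 'c', length=2
  Position 11 ('c'): continues run of 'c', length=3
Longest run: 'c' with length 4

4


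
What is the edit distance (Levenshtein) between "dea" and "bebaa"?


Computing edit distance: "dea" -> "bebaa"
DP table:
           b    e    b    a    a
      0    1    2    3    4    5
  d   1    1    2    3    4    5
  e   2    2    1    2    3    4
  a   3    3    2    2    2    3
Edit distance = dp[3][5] = 3

3


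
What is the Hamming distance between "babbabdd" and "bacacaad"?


Comparing "babbabdd" and "bacacaad" position by position:
  Position 0: 'b' vs 'b' => same
  Position 1: 'a' vs 'a' => same
  Position 2: 'b' vs 'c' => differ
  Position 3: 'b' vs 'a' => differ
  Position 4: 'a' vs 'c' => differ
  Position 5: 'b' vs 'a' => differ
  Position 6: 'd' vs 'a' => differ
  Position 7: 'd' vs 'd' => same
Total differences (Hamming distance): 5

5


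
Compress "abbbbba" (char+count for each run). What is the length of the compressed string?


Input: abbbbba
Runs:
  'a' x 1 => "a1"
  'b' x 5 => "b5"
  'a' x 1 => "a1"
Compressed: "a1b5a1"
Compressed length: 6

6


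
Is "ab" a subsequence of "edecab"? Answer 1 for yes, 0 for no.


Check if "ab" is a subsequence of "edecab"
Greedy scan:
  Position 0 ('e'): no match needed
  Position 1 ('d'): no match needed
  Position 2 ('e'): no match needed
  Position 3 ('c'): no match needed
  Position 4 ('a'): matches sub[0] = 'a'
  Position 5 ('b'): matches sub[1] = 'b'
All 2 characters matched => is a subsequence

1


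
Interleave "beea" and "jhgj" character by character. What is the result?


Interleaving "beea" and "jhgj":
  Position 0: 'b' from first, 'j' from second => "bj"
  Position 1: 'e' from first, 'h' from second => "eh"
  Position 2: 'e' from first, 'g' from second => "eg"
  Position 3: 'a' from first, 'j' from second => "aj"
Result: bjehegaj

bjehegaj


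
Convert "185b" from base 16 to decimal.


Input: "185b" in base 16
Positional expansion:
  Digit '1' (value 1) x 16^3 = 4096
  Digit '8' (value 8) x 16^2 = 2048
  Digit '5' (value 5) x 16^1 = 80
  Digit 'b' (value 11) x 16^0 = 11
Sum = 6235

6235


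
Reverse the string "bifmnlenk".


Input: bifmnlenk
Reading characters right to left:
  Position 8: 'k'
  Position 7: 'n'
  Position 6: 'e'
  Position 5: 'l'
  Position 4: 'n'
  Position 3: 'm'
  Position 2: 'f'
  Position 1: 'i'
  Position 0: 'b'
Reversed: knelnmfib

knelnmfib


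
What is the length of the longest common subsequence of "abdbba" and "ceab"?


LCS of "abdbba" and "ceab"
DP table:
           c    e    a    b
      0    0    0    0    0
  a   0    0    0    1    1
  b   0    0    0    1    2
  d   0    0    0    1    2
  b   0    0    0    1    2
  b   0    0    0    1    2
  a   0    0    0    1    2
LCS length = dp[6][4] = 2

2


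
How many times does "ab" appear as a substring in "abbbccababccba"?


Searching for "ab" in "abbbccababccba"
Scanning each position:
  Position 0: "ab" => MATCH
  Position 1: "bb" => no
  Position 2: "bb" => no
  Position 3: "bc" => no
  Position 4: "cc" => no
  Position 5: "ca" => no
  Position 6: "ab" => MATCH
  Position 7: "ba" => no
  Position 8: "ab" => MATCH
  Position 9: "bc" => no
  Position 10: "cc" => no
  Position 11: "cb" => no
  Position 12: "ba" => no
Total occurrences: 3

3


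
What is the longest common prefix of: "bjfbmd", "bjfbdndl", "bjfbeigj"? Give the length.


Words: bjfbmd, bjfbdndl, bjfbeigj
  Position 0: all 'b' => match
  Position 1: all 'j' => match
  Position 2: all 'f' => match
  Position 3: all 'b' => match
  Position 4: ('m', 'd', 'e') => mismatch, stop
LCP = "bjfb" (length 4)

4


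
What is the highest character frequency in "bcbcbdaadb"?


Input: bcbcbdaadb
Character counts:
  'a': 2
  'b': 4
  'c': 2
  'd': 2
Maximum frequency: 4

4


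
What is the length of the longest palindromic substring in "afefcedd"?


Input: "afefcedd"
Checking substrings for palindromes:
  [1:4] "fef" (len 3) => palindrome
  [6:8] "dd" (len 2) => palindrome
Longest palindromic substring: "fef" with length 3

3


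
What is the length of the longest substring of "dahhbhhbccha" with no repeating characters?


Input: "dahhbhhbccha"
Sliding window (track last position of each char):
  Position 0 ('d'): window [0,0] length 1 -- new best
  Position 1 ('a'): window [0,1] length 2 -- new best
  Position 2 ('h'): window [0,2] length 3 -- new best
  Position 3 ('h'): repeat (last at 2), move window start to 3
  Position 3 ('h'): window [3,3] length 1
  Position 4 ('b'): window [3,4] length 2
  Position 5 ('h'): repeat (last at 3), move window start to 4
  Position 5 ('h'): window [4,5] length 2
  Position 6 ('h'): repeat (last at 5), move window start to 6
  Position 6 ('h'): window [6,6] length 1
  Position 7 ('b'): window [6,7] length 2
  Position 8 ('c'): window [6,8] length 3
  Position 9 ('c'): repeat (last at 8), move window start to 9
  Position 9 ('c'): window [9,9] length 1
  Position 10 ('h'): window [9,10] length 2
  Position 11 ('a'): window [9,11] length 3
Longest substring with no repeats: "dah" with length 3

3


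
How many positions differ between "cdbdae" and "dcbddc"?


Comparing "cdbdae" and "dcbddc" position by position:
  Position 0: 'c' vs 'd' => DIFFER
  Position 1: 'd' vs 'c' => DIFFER
  Position 2: 'b' vs 'b' => same
  Position 3: 'd' vs 'd' => same
  Position 4: 'a' vs 'd' => DIFFER
  Position 5: 'e' vs 'c' => DIFFER
Positions that differ: 4

4


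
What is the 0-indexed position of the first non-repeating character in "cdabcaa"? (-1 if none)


Input: cdabcaa
Character frequencies:
  'a': 3
  'b': 1
  'c': 2
  'd': 1
Scanning left to right for freq == 1:
  Position 0 ('c'): freq=2, skip
  Position 1 ('d'): unique! => answer = 1

1


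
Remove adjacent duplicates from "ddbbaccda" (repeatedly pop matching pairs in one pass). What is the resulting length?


Input: ddbbaccda
Stack-based adjacent duplicate removal:
  Read 'd': push. Stack: d
  Read 'd': matches stack top 'd' => pop. Stack: (empty)
  Read 'b': push. Stack: b
  Read 'b': matches stack top 'b' => pop. Stack: (empty)
  Read 'a': push. Stack: a
  Read 'c': push. Stack: ac
  Read 'c': matches stack top 'c' => pop. Stack: a
  Read 'd': push. Stack: ad
  Read 'a': push. Stack: ada
Final stack: "ada" (length 3)

3


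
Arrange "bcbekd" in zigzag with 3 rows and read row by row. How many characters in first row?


Zigzag "bcbekd" into 3 rows:
Placing characters:
  'b' => row 0
  'c' => row 1
  'b' => row 2
  'e' => row 1
  'k' => row 0
  'd' => row 1
Rows:
  Row 0: "bk"
  Row 1: "ced"
  Row 2: "b"
First row length: 2

2


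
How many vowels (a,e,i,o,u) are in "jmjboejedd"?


Input: jmjboejedd
Checking each character:
  'j' at position 0: consonant
  'm' at position 1: consonant
  'j' at position 2: consonant
  'b' at position 3: consonant
  'o' at position 4: vowel (running total: 1)
  'e' at position 5: vowel (running total: 2)
  'j' at position 6: consonant
  'e' at position 7: vowel (running total: 3)
  'd' at position 8: consonant
  'd' at position 9: consonant
Total vowels: 3

3


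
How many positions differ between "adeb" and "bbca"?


Comparing "adeb" and "bbca" position by position:
  Position 0: 'a' vs 'b' => DIFFER
  Position 1: 'd' vs 'b' => DIFFER
  Position 2: 'e' vs 'c' => DIFFER
  Position 3: 'b' vs 'a' => DIFFER
Positions that differ: 4

4


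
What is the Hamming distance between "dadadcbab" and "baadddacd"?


Comparing "dadadcbab" and "baadddacd" position by position:
  Position 0: 'd' vs 'b' => differ
  Position 1: 'a' vs 'a' => same
  Position 2: 'd' vs 'a' => differ
  Position 3: 'a' vs 'd' => differ
  Position 4: 'd' vs 'd' => same
  Position 5: 'c' vs 'd' => differ
  Position 6: 'b' vs 'a' => differ
  Position 7: 'a' vs 'c' => differ
  Position 8: 'b' vs 'd' => differ
Total differences (Hamming distance): 7

7


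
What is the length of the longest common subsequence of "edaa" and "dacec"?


LCS of "edaa" and "dacec"
DP table:
           d    a    c    e    c
      0    0    0    0    0    0
  e   0    0    0    0    1    1
  d   0    1    1    1    1    1
  a   0    1    2    2    2    2
  a   0    1    2    2    2    2
LCS length = dp[4][5] = 2

2


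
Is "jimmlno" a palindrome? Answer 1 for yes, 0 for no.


Input: jimmlno
Reversed: onlmmij
  Compare pos 0 ('j') with pos 6 ('o'): MISMATCH
  Compare pos 1 ('i') with pos 5 ('n'): MISMATCH
  Compare pos 2 ('m') with pos 4 ('l'): MISMATCH
Result: not a palindrome

0


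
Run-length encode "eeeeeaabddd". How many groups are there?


Input: eeeeeaabddd
Scanning for consecutive runs:
  Group 1: 'e' x 5 (positions 0-4)
  Group 2: 'a' x 2 (positions 5-6)
  Group 3: 'b' x 1 (positions 7-7)
  Group 4: 'd' x 3 (positions 8-10)
Total groups: 4

4


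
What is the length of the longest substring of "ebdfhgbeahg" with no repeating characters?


Input: "ebdfhgbeahg"
Sliding window (track last position of each char):
  Position 0 ('e'): window [0,0] length 1 -- new best
  Position 1 ('b'): window [0,1] length 2 -- new best
  Position 2 ('d'): window [0,2] length 3 -- new best
  Position 3 ('f'): window [0,3] length 4 -- new best
  Position 4 ('h'): window [0,4] length 5 -- new best
  Position 5 ('g'): window [0,5] length 6 -- new best
  Position 6 ('b'): repeat (last at 1), move window start to 2
  Position 6 ('b'): window [2,6] length 5
  Position 7 ('e'): window [2,7] length 6
  Position 8 ('a'): window [2,8] length 7 -- new best
  Position 9 ('h'): repeat (last at 4), move window start to 5
  Position 9 ('h'): window [5,9] length 5
  Position 10 ('g'): repeat (last at 5), move window start to 6
  Position 10 ('g'): window [6,10] length 5
Longest substring with no repeats: "dfhgbea" with length 7

7


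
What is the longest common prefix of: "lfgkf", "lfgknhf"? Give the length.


Words: lfgkf, lfgknhf
  Position 0: all 'l' => match
  Position 1: all 'f' => match
  Position 2: all 'g' => match
  Position 3: all 'k' => match
  Position 4: ('f', 'n') => mismatch, stop
LCP = "lfgk" (length 4)

4


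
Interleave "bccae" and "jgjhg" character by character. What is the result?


Interleaving "bccae" and "jgjhg":
  Position 0: 'b' from first, 'j' from second => "bj"
  Position 1: 'c' from first, 'g' from second => "cg"
  Position 2: 'c' from first, 'j' from second => "cj"
  Position 3: 'a' from first, 'h' from second => "ah"
  Position 4: 'e' from first, 'g' from second => "eg"
Result: bjcgcjaheg

bjcgcjaheg


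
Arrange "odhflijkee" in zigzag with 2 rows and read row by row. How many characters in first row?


Zigzag "odhflijkee" into 2 rows:
Placing characters:
  'o' => row 0
  'd' => row 1
  'h' => row 0
  'f' => row 1
  'l' => row 0
  'i' => row 1
  'j' => row 0
  'k' => row 1
  'e' => row 0
  'e' => row 1
Rows:
  Row 0: "ohlje"
  Row 1: "dfike"
First row length: 5

5


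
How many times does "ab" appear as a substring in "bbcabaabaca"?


Searching for "ab" in "bbcabaabaca"
Scanning each position:
  Position 0: "bb" => no
  Position 1: "bc" => no
  Position 2: "ca" => no
  Position 3: "ab" => MATCH
  Position 4: "ba" => no
  Position 5: "aa" => no
  Position 6: "ab" => MATCH
  Position 7: "ba" => no
  Position 8: "ac" => no
  Position 9: "ca" => no
Total occurrences: 2

2
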